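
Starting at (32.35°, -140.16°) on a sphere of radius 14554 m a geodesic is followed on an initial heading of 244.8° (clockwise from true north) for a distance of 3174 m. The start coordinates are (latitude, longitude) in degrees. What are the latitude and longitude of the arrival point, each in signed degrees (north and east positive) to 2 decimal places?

Angular distance δ = d/R = 3174/14554 = 0.21808 rad; initial bearing θ = 4.2726 rad.
sin φ₂ = sin φ₁ cos δ + cos φ₁ sin δ cos θ = (0.5351)(0.9763) + (0.8448)(0.2164)(-0.4258) = 0.4446, so φ₂ = 26.40°.
Δλ = atan2(sin θ sin δ cos φ₁, cos δ − sin φ₁ sin φ₂) = atan2(-0.1654, 0.7384) = -12.624°.
λ₂ = -140.160° − 12.624° = -152.78°.

26.40°, -152.78°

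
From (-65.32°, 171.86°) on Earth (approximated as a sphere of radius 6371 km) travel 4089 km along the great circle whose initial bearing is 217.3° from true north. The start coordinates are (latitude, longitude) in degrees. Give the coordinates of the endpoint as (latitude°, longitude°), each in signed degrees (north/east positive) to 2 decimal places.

-67.92°, 66.71°

Angular distance δ = d/R = 4089/6371 = 0.64181 rad; initial bearing θ = 3.7926 rad.
sin φ₂ = sin φ₁ cos δ + cos φ₁ sin δ cos θ = (-0.9087)(0.8010) + (0.4175)(0.5986)(-0.7955) = -0.9267, so φ₂ = -67.92°.
Δλ = atan2(sin θ sin δ cos φ₁, cos δ − sin φ₁ sin φ₂) = atan2(-0.1515, -0.0410) = -105.154°.
λ₂ = 171.860° − 105.154° = 66.71°.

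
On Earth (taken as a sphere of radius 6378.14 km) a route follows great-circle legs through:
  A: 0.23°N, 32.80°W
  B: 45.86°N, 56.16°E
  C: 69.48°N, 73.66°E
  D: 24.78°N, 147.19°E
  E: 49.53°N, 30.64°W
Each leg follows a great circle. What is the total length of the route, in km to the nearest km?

31291 km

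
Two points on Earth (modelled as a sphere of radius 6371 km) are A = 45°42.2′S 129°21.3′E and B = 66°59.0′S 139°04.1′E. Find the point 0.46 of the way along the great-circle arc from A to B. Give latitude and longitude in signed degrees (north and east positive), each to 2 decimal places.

-55.58°, 132.49°

The central angle between A and B is δ = 0.3820 rad.
With f = 0.46, the slerp weights are sin((1−f)δ)/sin δ = 0.5494 and sin(fδ)/sin δ = 0.4690.
Weighted sum of the unit vectors: (0.5494)·(-0.4429,0.5400,-0.7157) + (0.4690)·(-0.2954,0.2562,-0.9204) = (-0.3819, 0.4168, -0.8249).
Converting back: φ = atan2(z, √(x²+y²)) = -55.58°, λ = atan2(y, x) = 132.49°.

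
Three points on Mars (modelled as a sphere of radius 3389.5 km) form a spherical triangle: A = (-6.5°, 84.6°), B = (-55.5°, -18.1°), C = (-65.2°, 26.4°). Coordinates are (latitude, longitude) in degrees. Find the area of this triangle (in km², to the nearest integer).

Side lengths (central angles): a = 0.4089, b = 1.2426, c = 1.6012 rad; semiperimeter s = 1.6263.
By l'Huilier's theorem, tan(E/4) = √[tan(s/2) tan((s−a)/2) tan((s−b)/2) tan((s−c)/2)], giving spherical excess E = 0.1694 rad.
Area = E·R² = 0.1694 × (3389.5)² ≈ 1946364 km².

1946364 km²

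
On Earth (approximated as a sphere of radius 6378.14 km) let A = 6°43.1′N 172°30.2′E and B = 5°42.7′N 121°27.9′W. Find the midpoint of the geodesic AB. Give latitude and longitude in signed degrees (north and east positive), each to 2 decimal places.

7.40°, -154.45°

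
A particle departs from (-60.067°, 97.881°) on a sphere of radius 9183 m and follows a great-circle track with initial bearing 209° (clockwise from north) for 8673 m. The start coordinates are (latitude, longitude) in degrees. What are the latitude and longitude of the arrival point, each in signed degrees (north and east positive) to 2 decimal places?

-59.49°, -31.43°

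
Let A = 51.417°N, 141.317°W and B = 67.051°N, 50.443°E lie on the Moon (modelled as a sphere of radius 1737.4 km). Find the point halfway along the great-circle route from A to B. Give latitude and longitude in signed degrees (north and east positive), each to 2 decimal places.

Central angle δ = 1.0681 rad. Interpolating on the sphere with fraction f = 0.5:
P = [sin((1−f)δ)·A + sin(fδ)·B] / sin δ = 0.5809·A + 0.5809·B in Cartesian coordinates,
giving P = (-0.1386, -0.0518, 0.9890), i.e. latitude 81.49°, longitude -159.50°.

81.49°, -159.50°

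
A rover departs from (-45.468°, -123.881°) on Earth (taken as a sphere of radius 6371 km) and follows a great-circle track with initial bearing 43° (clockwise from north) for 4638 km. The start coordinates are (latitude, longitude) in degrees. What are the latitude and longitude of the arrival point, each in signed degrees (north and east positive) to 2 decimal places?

-11.00°, -96.35°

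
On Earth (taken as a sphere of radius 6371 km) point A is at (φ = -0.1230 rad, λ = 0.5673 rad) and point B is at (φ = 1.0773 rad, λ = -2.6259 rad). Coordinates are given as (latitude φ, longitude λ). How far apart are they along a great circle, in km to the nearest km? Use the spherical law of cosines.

13930 km

With latitudes φ₁ = -7.047°, φ₂ = 61.725° and longitude difference Δλ = 177.043°:
cos c = sin φ₁ sin φ₂ + cos φ₁ cos φ₂ cos Δλ = (-0.1227)(0.8807) + (0.9924)(0.4737)(-0.9987) = -0.57755,
so c = arccos(-0.57755) = 2.18653 rad.
Distance = R·c = 6371 × 2.1865 ≈ 13930 km.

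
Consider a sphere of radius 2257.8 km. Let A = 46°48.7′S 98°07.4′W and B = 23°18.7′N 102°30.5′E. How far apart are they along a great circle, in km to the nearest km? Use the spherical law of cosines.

5960 km

In radians: φ₁ = -0.8170, φ₂ = 0.4069, Δλ = -159.368° = -2.7815 rad.
cos c = sin φ₁ sin φ₂ + cos φ₁ cos φ₂ cos Δλ = (-0.7291)(0.3957) + (0.6844)(0.9184)(-0.9359) = -0.87675,
so c = arccos(-0.87675) = 2.63986 rad.
Distance = R·c = 2257.8 × 2.6399 ≈ 5960 km.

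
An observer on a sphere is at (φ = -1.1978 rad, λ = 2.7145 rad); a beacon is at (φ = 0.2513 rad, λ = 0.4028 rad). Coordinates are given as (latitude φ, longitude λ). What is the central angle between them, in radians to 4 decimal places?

2.0599 rad

In radians: φ₁ = -1.1978, φ₂ = 0.2513, Δλ = -132.451° = -2.3117 rad.
Haversine: a = sin²(Δφ/2) + cos φ₁ cos φ₂ sin²(Δλ/2) = 0.4393 + (0.3644)(0.9686)(0.8375) = 0.73490.
Central angle c = 2·arcsin(√a) = 2.05986 rad.
So the angular separation is 2.0599 rad.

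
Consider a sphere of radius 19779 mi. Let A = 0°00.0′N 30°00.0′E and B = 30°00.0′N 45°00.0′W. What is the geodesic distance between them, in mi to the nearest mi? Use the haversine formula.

In radians: φ₁ = 0.0000, φ₂ = 0.5236, Δλ = -75.000° = -1.3090 rad.
Haversine: a = sin²(Δφ/2) + cos φ₁ cos φ₂ sin²(Δλ/2) = 0.0670 + (1.0000)(0.8660)(0.3706) = 0.38793.
Central angle c = 2·arcsin(√a) = 1.34473 rad.
Distance = R·c = 19779 × 1.3447 ≈ 26597 mi.

26597 mi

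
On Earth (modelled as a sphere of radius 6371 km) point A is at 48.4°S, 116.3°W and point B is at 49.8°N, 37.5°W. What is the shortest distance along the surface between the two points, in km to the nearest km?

13255 km

In radians: φ₁ = -0.8447, φ₂ = 0.8692, Δλ = 78.800° = 1.3753 rad.
cos c = sin φ₁ sin φ₂ + cos φ₁ cos φ₂ cos Δλ = (-0.7478)(0.7638) + (0.6639)(0.6455)(0.1942) = -0.48793,
so c = arccos(-0.48793) = 2.08051 rad.
Distance = R·c = 6371 × 2.0805 ≈ 13255 km.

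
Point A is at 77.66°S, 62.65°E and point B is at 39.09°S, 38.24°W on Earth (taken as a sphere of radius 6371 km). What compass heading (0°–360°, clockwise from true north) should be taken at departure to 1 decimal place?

250.0°

With φ₁ = -1.3554, φ₂ = -0.6822, Δλ = -1.7609 rad, the forward-azimuth formula gives
θ = atan2( sin Δλ cos φ₂ , cos φ₁ sin φ₂ − sin φ₁ cos φ₂ cos Δλ ) = atan2(-0.7622, -0.2780) = -110.04°.
Adding 360° brings this into [0°, 360°): 250.0°.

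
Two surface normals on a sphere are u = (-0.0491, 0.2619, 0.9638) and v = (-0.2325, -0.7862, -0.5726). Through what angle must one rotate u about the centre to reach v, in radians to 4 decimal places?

u·v = -0.7464; |u| = 1.0000, |v| = 1.0000.
cos θ = (u·v)/(|u||v|) = -0.7464, so θ = 2.4134 rad.

2.4134 rad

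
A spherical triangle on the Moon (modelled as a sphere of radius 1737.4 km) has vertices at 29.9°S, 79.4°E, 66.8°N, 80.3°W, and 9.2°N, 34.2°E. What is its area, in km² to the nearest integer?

Side lengths (central angles): a = 1.5851, b = 1.0201, c = 2.4630 rad; semiperimeter s = 2.5341.
By l'Huilier's theorem, tan(E/4) = √[tan(s/2) tan((s−a)/2) tan((s−b)/2) tan((s−c)/2)], giving spherical excess E = 0.9219 rad.
Area = E·R² = 0.9219 × (1737.4)² ≈ 2782674 km².

2782674 km²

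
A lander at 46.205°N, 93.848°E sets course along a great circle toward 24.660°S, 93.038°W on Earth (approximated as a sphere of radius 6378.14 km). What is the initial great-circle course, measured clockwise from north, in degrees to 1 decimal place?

Δλ = 173.114° = 3.0214 rad.
y = sin Δλ · cos φ₂ = (0.1199)(0.9088) = 0.1090
x = cos φ₁ sin φ₂ − sin φ₁ cos φ₂ cos Δλ = (0.6921)(-0.4172) − (0.7218)(0.9088)(-0.9928) = 0.3625
θ = atan2(y, x) = 16.73°, so the bearing is 16.7°.

16.7°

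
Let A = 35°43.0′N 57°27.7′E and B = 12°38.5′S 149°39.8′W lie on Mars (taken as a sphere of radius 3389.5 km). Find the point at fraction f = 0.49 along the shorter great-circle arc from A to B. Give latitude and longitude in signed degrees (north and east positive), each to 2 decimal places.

The central angle between A and B is δ = 2.5550 rad.
With f = 0.49, the slerp weights are sin((1−f)δ)/sin δ = 1.7424 and sin(fδ)/sin δ = 1.7157.
Weighted sum of the unit vectors: (1.7424)·(0.4367,0.6845,0.5838) + (1.7157)·(-0.8421,-0.4928,-0.2189) = (-0.6840, 0.3470, 0.6417).
Converting back: φ = atan2(z, √(x²+y²)) = 39.92°, λ = atan2(y, x) = 153.10°.

39.92°, 153.10°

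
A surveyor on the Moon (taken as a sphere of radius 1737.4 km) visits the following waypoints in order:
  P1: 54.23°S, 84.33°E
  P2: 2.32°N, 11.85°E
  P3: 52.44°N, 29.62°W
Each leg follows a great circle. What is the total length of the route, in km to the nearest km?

4322 km

Leg P1→P2: central angle 1.4273 rad, distance 2479.8 km.
Leg P2→P3: central angle 1.0604 rad, distance 1842.4 km.
Total: 2479.8 + 1842.4 ≈ 4322 km.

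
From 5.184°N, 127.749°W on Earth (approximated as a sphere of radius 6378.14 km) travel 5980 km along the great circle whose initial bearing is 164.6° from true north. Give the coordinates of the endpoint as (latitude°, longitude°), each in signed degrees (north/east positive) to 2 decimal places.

-46.10°, -109.77°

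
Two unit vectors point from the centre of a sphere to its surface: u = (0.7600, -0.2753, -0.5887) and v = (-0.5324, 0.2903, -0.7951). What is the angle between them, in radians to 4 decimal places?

u·v = -0.0165; |u| = 1.0000, |v| = 1.0000.
cos θ = (u·v)/(|u||v|) = -0.0165, so θ = 1.5873 rad.

1.5873 rad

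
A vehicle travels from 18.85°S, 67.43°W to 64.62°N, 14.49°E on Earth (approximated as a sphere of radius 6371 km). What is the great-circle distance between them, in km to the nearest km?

11518 km

With latitudes φ₁ = -18.850°, φ₂ = 64.620° and longitude difference Δλ = 81.920°:
cos c = sin φ₁ sin φ₂ + cos φ₁ cos φ₂ cos Δλ = (-0.3231)(0.9035) + (0.9464)(0.4286)(0.1406) = -0.23489,
so c = arccos(-0.23489) = 1.80791 rad.
Distance = R·c = 6371 × 1.8079 ≈ 11518 km.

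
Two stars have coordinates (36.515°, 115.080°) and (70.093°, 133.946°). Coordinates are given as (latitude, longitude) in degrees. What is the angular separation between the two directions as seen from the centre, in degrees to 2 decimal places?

35.07°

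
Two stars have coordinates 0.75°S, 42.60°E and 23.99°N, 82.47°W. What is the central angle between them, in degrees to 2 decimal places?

With latitudes φ₁ = -0.750°, φ₂ = 23.990° and longitude difference Δλ = -125.070°:
Haversine: a = sin²(Δφ/2) + cos φ₁ cos φ₂ sin²(Δλ/2) = 0.0459 + (0.9999)(0.9136)(0.7873) = 0.76511.
Central angle c = 2·arcsin(√a) = 2.12966 rad.
So the angular separation is 122.02°.

122.02°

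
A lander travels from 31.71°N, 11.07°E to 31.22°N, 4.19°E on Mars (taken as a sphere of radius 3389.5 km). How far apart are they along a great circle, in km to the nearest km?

In radians: φ₁ = 0.5534, φ₂ = 0.5449, Δλ = -6.880° = -0.1201 rad.
Haversine: a = sin²(Δφ/2) + cos φ₁ cos φ₂ sin²(Δλ/2) = 0.0000 + (0.8507)(0.8552)(0.0036) = 0.00264.
Central angle c = 2·arcsin(√a) = 0.10276 rad.
Distance = R·c = 3389.5 × 0.1028 ≈ 348 km.

348 km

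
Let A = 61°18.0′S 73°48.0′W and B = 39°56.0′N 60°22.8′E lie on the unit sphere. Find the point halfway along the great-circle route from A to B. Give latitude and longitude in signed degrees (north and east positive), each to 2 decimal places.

Central angle δ = 2.5316 rad. Interpolating on the sphere with fraction f = 0.5:
P = [sin((1−f)δ)·A + sin(fδ)·B] / sin δ = 1.6651·A + 1.6651·B in Cartesian coordinates,
giving P = (0.8541, 0.3421, -0.3917), i.e. latitude -23.06°, longitude 21.83°.

-23.06°, 21.83°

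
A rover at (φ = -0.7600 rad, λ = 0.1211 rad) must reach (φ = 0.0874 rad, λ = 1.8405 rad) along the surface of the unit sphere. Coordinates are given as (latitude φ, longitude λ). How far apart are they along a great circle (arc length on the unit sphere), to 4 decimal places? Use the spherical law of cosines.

1.7386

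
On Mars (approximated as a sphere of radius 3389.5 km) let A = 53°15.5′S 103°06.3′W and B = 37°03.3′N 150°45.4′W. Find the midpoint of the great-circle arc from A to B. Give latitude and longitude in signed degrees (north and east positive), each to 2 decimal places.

-8.83°, -130.55°

Central angle δ = 1.7328 rad. Interpolating on the sphere with fraction f = 0.5:
P = [sin((1−f)δ)·A + sin(fδ)·B] / sin δ = 0.7721·A + 0.7721·B in Cartesian coordinates,
giving P = (-0.6424, -0.7509, -0.1535), i.e. latitude -8.83°, longitude -130.55°.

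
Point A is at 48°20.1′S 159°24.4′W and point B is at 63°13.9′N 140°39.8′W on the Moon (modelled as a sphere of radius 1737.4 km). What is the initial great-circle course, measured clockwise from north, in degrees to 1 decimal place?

Δλ = 18.743° = 0.3271 rad.
y = sin Δλ · cos φ₂ = (0.3213)(0.4504) = 0.1447
x = cos φ₁ sin φ₂ − sin φ₁ cos φ₂ cos Δλ = (0.6648)(0.8928) − (-0.7470)(0.4504)(0.9470) = 0.9121
θ = atan2(y, x) = 9.02°, so the bearing is 9.0°.

9.0°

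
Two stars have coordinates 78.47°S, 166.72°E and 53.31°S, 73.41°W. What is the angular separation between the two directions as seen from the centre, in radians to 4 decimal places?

0.7580 rad

In radians: φ₁ = -1.3696, φ₂ = -0.9304, Δλ = 119.870° = 2.0921 rad.
cos c = sin φ₁ sin φ₂ + cos φ₁ cos φ₂ cos Δλ = (-0.9798)(-0.8019) + (0.1999)(0.5975)(-0.4980) = 0.72622,
so c = arccos(0.72622) = 0.75799 rad.
So the angular separation is 0.7580 rad.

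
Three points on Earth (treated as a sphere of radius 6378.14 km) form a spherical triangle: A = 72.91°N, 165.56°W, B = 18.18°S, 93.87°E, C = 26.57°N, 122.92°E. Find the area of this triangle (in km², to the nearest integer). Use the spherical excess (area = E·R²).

8901714 km²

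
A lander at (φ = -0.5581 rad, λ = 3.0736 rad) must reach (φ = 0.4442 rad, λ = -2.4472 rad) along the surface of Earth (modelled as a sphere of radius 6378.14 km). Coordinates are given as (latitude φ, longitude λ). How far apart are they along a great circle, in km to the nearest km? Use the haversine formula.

7898 km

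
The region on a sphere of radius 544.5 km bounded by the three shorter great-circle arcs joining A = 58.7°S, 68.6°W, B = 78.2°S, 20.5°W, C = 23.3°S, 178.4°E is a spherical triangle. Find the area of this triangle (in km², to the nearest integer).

Side lengths (central angles): a = 1.3597, b = 1.4187, c = 0.4339 rad; semiperimeter s = 1.6061.
By l'Huilier's theorem, tan(E/4) = √[tan(s/2) tan((s−a)/2) tan((s−b)/2) tan((s−c)/2)], giving spherical excess E = 0.3570 rad.
Area = E·R² = 0.3570 × (544.5)² ≈ 105836 km².

105836 km²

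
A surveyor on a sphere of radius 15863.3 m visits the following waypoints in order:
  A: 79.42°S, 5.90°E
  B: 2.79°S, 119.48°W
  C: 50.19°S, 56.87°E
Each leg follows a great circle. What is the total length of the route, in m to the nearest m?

60986 m

Leg A→B: central angle 1.6292 rad, distance 25843.9 m.
Leg B→C: central angle 2.2153 rad, distance 35141.9 m.
Total: 25843.9 + 35141.9 ≈ 60986 m.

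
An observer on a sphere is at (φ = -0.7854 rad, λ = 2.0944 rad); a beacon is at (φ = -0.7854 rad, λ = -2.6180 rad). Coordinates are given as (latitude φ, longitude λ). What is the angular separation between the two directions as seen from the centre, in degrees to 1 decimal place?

In radians: φ₁ = -0.7854, φ₂ = -0.7854, Δλ = 89.999° = 1.5708 rad.
cos c = sin φ₁ sin φ₂ + cos φ₁ cos φ₂ cos Δλ = (-0.7071)(-0.7071) + (0.7071)(0.7071)(0.0000) = 0.50001,
so c = arccos(0.50001) = 1.04719 rad.
So the angular separation is 60.0°.

60.0°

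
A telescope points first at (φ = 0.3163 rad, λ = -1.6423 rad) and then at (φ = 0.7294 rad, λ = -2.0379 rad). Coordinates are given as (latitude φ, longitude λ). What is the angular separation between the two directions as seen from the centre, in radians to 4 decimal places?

Let φ₁ = 0.3163 rad, φ₂ = 0.7294 rad, and Δλ = -0.3956 rad.
Haversine: a = sin²(Δφ/2) + cos φ₁ cos φ₂ sin²(Δλ/2) = 0.0421 + (0.9504)(0.7456)(0.0386) = 0.06942.
Central angle c = 2·arcsin(√a) = 0.53326 rad.
So the angular separation is 0.5333 rad.

0.5333 rad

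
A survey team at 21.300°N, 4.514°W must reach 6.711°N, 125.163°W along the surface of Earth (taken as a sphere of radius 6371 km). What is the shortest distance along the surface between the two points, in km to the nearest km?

In radians: φ₁ = 0.3718, φ₂ = 0.1171, Δλ = -120.649° = -2.1057 rad.
Haversine: a = sin²(Δφ/2) + cos φ₁ cos φ₂ sin²(Δλ/2) = 0.0161 + (0.9317)(0.9931)(0.7549) = 0.71463.
Central angle c = 2·arcsin(√a) = 2.01446 rad.
Distance = R·c = 6371 × 2.0145 ≈ 12834 km.

12834 km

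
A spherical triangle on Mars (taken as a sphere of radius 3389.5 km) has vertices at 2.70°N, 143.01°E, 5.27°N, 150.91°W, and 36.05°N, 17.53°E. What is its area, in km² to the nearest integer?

Side lengths (central angles): a = 2.3960, b = 2.0275, c = 1.1509 rad; semiperimeter s = 2.7873.
By l'Huilier's theorem, tan(E/4) = √[tan(s/2) tan((s−a)/2) tan((s−b)/2) tan((s−c)/2)], giving spherical excess E = 2.4074 rad.
Area = E·R² = 2.4074 × (3389.5)² ≈ 27658150 km².

27658150 km²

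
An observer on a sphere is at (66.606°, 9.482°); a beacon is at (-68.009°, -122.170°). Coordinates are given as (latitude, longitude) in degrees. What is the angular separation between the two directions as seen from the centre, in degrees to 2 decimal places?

Let φ₁ = 1.1625 rad, φ₂ = -1.1870 rad, and Δλ = -2.2978 rad.
cos c = sin φ₁ sin φ₂ + cos φ₁ cos φ₂ cos Δλ = (0.9178)(-0.9272) + (0.3971)(0.3745)(-0.6646) = -0.94983,
so c = arccos(-0.94983) = 2.82350 rad.
So the angular separation is 161.77°.

161.77°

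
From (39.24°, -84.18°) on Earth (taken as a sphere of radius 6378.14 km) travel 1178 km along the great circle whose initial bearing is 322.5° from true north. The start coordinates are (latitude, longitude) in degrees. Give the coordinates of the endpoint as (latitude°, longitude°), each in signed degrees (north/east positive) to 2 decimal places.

47.28°, -93.66°

Angular distance δ = d/R = 1178/6378.14 = 0.18469 rad; initial bearing θ = 5.6287 rad.
sin φ₂ = sin φ₁ cos δ + cos φ₁ sin δ cos θ = (0.6326)(0.9830) + (0.7745)(0.1836)(0.7934) = 0.7347, so φ₂ = 47.28°.
Δλ = atan2(sin θ sin δ cos φ₁, cos δ − sin φ₁ sin φ₂) = atan2(-0.0866, 0.5183) = -9.485°.
λ₂ = -84.180° − 9.485° = -93.66°.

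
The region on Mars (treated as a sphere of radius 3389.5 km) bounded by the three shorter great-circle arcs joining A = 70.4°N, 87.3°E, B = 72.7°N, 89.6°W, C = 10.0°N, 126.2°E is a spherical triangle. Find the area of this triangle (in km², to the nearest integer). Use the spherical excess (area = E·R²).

3818154 km²

Side lengths (central angles): a = 1.6426, b = 1.1366, c = 0.6438 rad; semiperimeter s = 1.7115.
By l'Huilier's theorem, tan(E/4) = √[tan(s/2) tan((s−a)/2) tan((s−b)/2) tan((s−c)/2)], giving spherical excess E = 0.3323 rad.
Area = E·R² = 0.3323 × (3389.5)² ≈ 3818154 km².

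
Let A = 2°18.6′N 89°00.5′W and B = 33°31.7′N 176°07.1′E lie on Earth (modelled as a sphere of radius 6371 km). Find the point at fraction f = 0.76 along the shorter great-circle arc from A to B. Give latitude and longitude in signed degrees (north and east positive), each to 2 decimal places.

32.45°, -157.29°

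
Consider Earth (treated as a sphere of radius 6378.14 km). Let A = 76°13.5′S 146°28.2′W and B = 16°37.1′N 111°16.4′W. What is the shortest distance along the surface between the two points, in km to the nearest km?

10602 km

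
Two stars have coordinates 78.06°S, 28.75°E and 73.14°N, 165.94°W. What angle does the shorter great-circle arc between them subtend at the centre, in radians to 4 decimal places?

In radians: φ₁ = -1.3624, φ₂ = 1.2765, Δλ = 165.310° = 2.8852 rad.
cos c = sin φ₁ sin φ₂ + cos φ₁ cos φ₂ cos Δλ = (-0.9784)(0.9570) + (0.2069)(0.2900)(-0.9673) = -0.99435,
so c = arccos(-0.99435) = 3.03528 rad.
So the angular separation is 3.0353 rad.

3.0353 rad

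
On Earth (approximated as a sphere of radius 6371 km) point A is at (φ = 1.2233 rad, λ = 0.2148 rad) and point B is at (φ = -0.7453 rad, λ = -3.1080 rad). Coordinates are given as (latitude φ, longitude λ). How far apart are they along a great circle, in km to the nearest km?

16913 km

Let φ₁ = 1.2233 rad, φ₂ = -0.7453 rad, and Δλ = 2.9604 rad.
Haversine: a = sin²(Δφ/2) + cos φ₁ cos φ₂ sin²(Δλ/2) = 0.6937 + (0.3405)(0.7349)(0.9918) = 0.94191.
Central angle c = 2·arcsin(√a) = 2.65476 rad.
Distance = R·c = 6371 × 2.6548 ≈ 16913 km.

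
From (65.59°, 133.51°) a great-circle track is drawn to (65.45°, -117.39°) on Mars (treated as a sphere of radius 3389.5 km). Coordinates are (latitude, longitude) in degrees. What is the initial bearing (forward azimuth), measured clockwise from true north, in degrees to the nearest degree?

38°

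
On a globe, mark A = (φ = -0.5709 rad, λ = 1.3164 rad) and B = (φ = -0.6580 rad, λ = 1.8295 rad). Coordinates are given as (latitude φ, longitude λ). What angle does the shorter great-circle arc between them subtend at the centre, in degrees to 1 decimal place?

24.4°

In radians: φ₁ = -0.5709, φ₂ = -0.6580, Δλ = 29.398° = 0.5131 rad.
Haversine: a = sin²(Δφ/2) + cos φ₁ cos φ₂ sin²(Δλ/2) = 0.0019 + (0.8414)(0.7912)(0.0644) = 0.04476.
Central angle c = 2·arcsin(√a) = 0.42635 rad.
So the angular separation is 24.4°.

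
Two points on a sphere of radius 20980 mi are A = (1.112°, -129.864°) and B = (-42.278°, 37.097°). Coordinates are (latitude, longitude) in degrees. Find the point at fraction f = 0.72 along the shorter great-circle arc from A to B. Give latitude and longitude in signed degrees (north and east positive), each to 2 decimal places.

-73.90°, -10.95°

The central angle between A and B is δ = 2.3946 rad.
With f = 0.72, the slerp weights are sin((1−f)δ)/sin δ = 0.9145 and sin(fδ)/sin δ = 1.4545.
Weighted sum of the unit vectors: (0.9145)·(-0.6408,-0.7674,0.0194) + (1.4545)·(0.5901,0.4463,-0.6727) = (0.2723, -0.0527, -0.9608).
Converting back: φ = atan2(z, √(x²+y²)) = -73.90°, λ = atan2(y, x) = -10.95°.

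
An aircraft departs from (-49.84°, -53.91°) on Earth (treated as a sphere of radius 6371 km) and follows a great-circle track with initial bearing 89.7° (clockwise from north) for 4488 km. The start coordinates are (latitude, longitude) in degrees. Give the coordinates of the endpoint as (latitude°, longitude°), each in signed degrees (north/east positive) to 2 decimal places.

-35.46°, -1.25°

Angular distance δ = d/R = 4488/6371 = 0.70444 rad; initial bearing θ = 1.5656 rad.
sin φ₂ = sin φ₁ cos δ + cos φ₁ sin δ cos θ = (-0.7642)(0.7620) + (0.6449)(0.6476)(0.0052) = -0.5801, so φ₂ = -35.46°.
Δλ = atan2(sin θ sin δ cos φ₁, cos δ − sin φ₁ sin φ₂) = atan2(0.4177, 0.3186) = 52.663°.
λ₂ = -53.910° + 52.663° = -1.25°.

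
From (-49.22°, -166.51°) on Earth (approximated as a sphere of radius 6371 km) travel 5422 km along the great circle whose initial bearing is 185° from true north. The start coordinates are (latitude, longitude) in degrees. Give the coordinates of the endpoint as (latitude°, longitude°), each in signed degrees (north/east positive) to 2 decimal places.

-81.28°, 39.11°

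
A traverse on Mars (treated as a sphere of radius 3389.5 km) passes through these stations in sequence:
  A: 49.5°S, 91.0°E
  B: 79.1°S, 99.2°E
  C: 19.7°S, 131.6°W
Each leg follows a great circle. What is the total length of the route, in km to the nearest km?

6337 km

Leg A→B: central angle 0.5192 rad, distance 1759.7 km.
Leg B→C: central angle 1.3505 rad, distance 4577.6 km.
Total: 1759.7 + 4577.6 ≈ 6337 km.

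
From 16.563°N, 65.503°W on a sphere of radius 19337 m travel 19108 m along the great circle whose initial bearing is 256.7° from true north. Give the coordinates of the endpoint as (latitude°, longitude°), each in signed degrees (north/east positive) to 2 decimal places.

-1.56°, -119.89°

Angular distance δ = d/R = 19108/19337 = 0.98816 rad; initial bearing θ = 4.4803 rad.
sin φ₂ = sin φ₁ cos δ + cos φ₁ sin δ cos θ = (0.2851)(0.5502) + (0.9585)(0.8350)(-0.2300) = -0.0273, so φ₂ = -1.56°.
Δλ = atan2(sin θ sin δ cos φ₁, cos δ − sin φ₁ sin φ₂) = atan2(-0.7789, 0.5580) = -54.382°.
λ₂ = -65.503° − 54.382° = -119.89°.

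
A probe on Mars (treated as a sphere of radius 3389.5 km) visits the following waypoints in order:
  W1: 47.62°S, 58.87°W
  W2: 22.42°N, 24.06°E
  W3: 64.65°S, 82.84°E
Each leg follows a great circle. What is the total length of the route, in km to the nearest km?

11823 km

Leg W1→W2: central angle 1.7773 rad, distance 6024.2 km.
Leg W2→W3: central angle 1.7108 rad, distance 5798.7 km.
Total: 6024.2 + 5798.7 ≈ 11823 km.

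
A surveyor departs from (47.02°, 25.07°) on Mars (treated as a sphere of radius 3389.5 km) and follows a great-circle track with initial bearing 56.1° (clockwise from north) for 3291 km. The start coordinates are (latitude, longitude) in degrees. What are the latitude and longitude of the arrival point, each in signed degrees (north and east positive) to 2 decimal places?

Angular distance δ = d/R = 3291/3389.5 = 0.97094 rad; initial bearing θ = 0.9791 rad.
sin φ₂ = sin φ₁ cos δ + cos φ₁ sin δ cos θ = (0.7316)(0.5645) + (0.6817)(0.8254)(0.5577) = 0.7269, so φ₂ = 46.62°.
Δλ = atan2(sin θ sin δ cos φ₁, cos δ − sin φ₁ sin φ₂) = atan2(0.4671, 0.0328) = 85.988°.
λ₂ = 25.070° + 85.988° = 111.06°.

46.62°, 111.06°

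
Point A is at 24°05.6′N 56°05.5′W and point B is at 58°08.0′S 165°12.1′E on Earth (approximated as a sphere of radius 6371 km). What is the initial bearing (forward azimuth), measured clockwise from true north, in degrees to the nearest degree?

Δλ = -138.707° = -2.4209 rad.
y = sin Δλ · cos φ₂ = (-0.6599)(0.5279) = -0.3484
x = cos φ₁ sin φ₂ − sin φ₁ cos φ₂ cos Δλ = (0.9129)(-0.8493) − (0.4082)(0.5279)(-0.7513) = -0.6134
θ = atan2(y, x) = -150.40°; adding 360° gives 210°.

210°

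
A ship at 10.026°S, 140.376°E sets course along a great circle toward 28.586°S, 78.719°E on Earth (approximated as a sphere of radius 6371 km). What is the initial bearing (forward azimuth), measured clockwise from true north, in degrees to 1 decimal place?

Δλ = -61.657° = -1.0761 rad.
y = sin Δλ · cos φ₂ = (-0.8801)(0.8781) = -0.7728
x = cos φ₁ sin φ₂ − sin φ₁ cos φ₂ cos Δλ = (0.9847)(-0.4785) − (-0.1741)(0.8781)(0.4747) = -0.3986
θ = atan2(y, x) = -117.28°; adding 360° gives 242.7°.

242.7°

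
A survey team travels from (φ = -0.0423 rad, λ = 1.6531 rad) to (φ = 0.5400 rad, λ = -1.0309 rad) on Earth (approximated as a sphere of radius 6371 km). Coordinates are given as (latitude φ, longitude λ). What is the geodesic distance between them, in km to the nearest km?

Let φ₁ = -0.0423 rad, φ₂ = 0.5400 rad, and Δλ = -2.6840 rad.
Haversine: a = sin²(Δφ/2) + cos φ₁ cos φ₂ sin²(Δλ/2) = 0.0824 + (0.9991)(0.8577)(0.9486) = 0.89526.
Central angle c = 2·arcsin(√a) = 2.48245 rad.
Distance = R·c = 6371 × 2.4825 ≈ 15816 km.

15816 km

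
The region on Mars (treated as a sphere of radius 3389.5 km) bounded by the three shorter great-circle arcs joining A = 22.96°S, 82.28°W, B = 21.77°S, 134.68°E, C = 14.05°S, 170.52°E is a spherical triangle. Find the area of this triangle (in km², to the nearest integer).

7884814 km²

Side lengths (central angles): a = 0.6088, b = 1.7411, c = 2.1396 rad; semiperimeter s = 2.2447.
By l'Huilier's theorem, tan(E/4) = √[tan(s/2) tan((s−a)/2) tan((s−b)/2) tan((s−c)/2)], giving spherical excess E = 0.6863 rad.
Area = E·R² = 0.6863 × (3389.5)² ≈ 7884814 km².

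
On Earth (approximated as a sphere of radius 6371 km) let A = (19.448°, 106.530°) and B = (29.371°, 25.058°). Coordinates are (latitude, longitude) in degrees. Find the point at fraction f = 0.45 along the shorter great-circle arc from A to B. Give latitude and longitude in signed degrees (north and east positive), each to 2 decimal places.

Central angle δ = 1.2816 rad. Interpolating on the sphere with fraction f = 0.45:
P = [sin((1−f)δ)·A + sin(fδ)·B] / sin δ = 0.6760·A + 0.5689·B in Cartesian coordinates,
giving P = (0.2678, 0.8211, 0.5041), i.e. latitude 30.27°, longitude 71.94°.

30.27°, 71.94°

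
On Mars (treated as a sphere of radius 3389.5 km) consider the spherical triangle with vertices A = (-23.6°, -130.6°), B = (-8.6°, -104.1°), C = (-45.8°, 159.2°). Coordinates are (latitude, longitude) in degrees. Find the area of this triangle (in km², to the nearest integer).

1010263 km²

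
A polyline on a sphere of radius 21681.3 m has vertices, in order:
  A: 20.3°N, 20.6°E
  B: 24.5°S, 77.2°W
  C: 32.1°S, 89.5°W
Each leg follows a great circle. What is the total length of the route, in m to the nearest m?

44753 m

Leg A→B: central angle 1.8335 rad, distance 39752.8 m.
Leg B→C: central angle 0.2306 rad, distance 5000.5 m.
Total: 39752.8 + 5000.5 ≈ 44753 m.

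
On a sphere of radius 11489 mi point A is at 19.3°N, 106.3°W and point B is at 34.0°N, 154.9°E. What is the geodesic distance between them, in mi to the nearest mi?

17298 mi

In radians: φ₁ = 0.3368, φ₂ = 0.5934, Δλ = -98.800° = -1.7244 rad.
cos c = sin φ₁ sin φ₂ + cos φ₁ cos φ₂ cos Δλ = (0.3305)(0.5592) + (0.9438)(0.8290)(-0.1530) = 0.06512,
so c = arccos(0.06512) = 1.50563 rad.
Distance = R·c = 11489 × 1.5056 ≈ 17298 mi.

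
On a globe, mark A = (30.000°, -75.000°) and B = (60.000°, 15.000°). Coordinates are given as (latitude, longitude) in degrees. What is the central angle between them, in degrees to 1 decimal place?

In radians: φ₁ = 0.5236, φ₂ = 1.0472, Δλ = 90.000° = 1.5708 rad.
cos c = sin φ₁ sin φ₂ + cos φ₁ cos φ₂ cos Δλ = (0.5000)(0.8660) + (0.8660)(0.5000)(0.0000) = 0.43301,
so c = arccos(0.43301) = 1.12296 rad.
So the angular separation is 64.3°.

64.3°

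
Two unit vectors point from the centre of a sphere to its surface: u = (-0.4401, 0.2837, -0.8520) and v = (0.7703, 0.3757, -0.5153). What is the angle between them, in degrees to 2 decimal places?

78.08°

u·v = 0.2066; |u| = 1.0000, |v| = 1.0000.
cos θ = (u·v)/(|u||v|) = 0.2066, so θ = 78.08°.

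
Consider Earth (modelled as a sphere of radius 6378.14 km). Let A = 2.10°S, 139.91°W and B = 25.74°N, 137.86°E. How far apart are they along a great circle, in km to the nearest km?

With latitudes φ₁ = -2.100°, φ₂ = 25.740° and longitude difference Δλ = -82.230°:
Haversine: a = sin²(Δφ/2) + cos φ₁ cos φ₂ sin²(Δλ/2) = 0.0579 + (0.9993)(0.9008)(0.4324) = 0.44711.
Central angle c = 2·arcsin(√a) = 1.46481 rad.
Distance = R·c = 6378.14 × 1.4648 ≈ 9343 km.

9343 km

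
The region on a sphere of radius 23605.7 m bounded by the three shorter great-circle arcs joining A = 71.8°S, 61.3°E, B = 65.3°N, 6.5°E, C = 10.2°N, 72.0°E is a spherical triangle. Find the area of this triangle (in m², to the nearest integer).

Side lengths (central angles): a = 1.2330, b = 1.4366, c = 2.4781 rad; semiperimeter s = 2.5738.
By l'Huilier's theorem, tan(E/4) = √[tan(s/2) tan((s−a)/2) tan((s−b)/2) tan((s−c)/2)], giving spherical excess E = 1.1232 rad.
Area = E·R² = 1.1232 × (23605.7)² ≈ 625903639 m².

625903639 m²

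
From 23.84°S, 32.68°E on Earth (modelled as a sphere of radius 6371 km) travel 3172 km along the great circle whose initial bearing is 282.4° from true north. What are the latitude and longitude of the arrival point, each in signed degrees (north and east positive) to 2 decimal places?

-15.15°, 3.78°

Angular distance δ = d/R = 3172/6371 = 0.49788 rad; initial bearing θ = 4.9288 rad.
sin φ₂ = sin φ₁ cos δ + cos φ₁ sin δ cos θ = (-0.4042)(0.8786) + (0.9147)(0.4776)(0.2147) = -0.2613, so φ₂ = -15.15°.
Δλ = atan2(sin θ sin δ cos φ₁, cos δ − sin φ₁ sin φ₂) = atan2(-0.4266, 0.7730) = -28.896°.
λ₂ = 32.680° − 28.896° = 3.78°.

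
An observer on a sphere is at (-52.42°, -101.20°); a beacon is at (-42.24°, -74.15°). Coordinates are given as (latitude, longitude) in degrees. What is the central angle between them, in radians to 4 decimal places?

0.3629 rad

With latitudes φ₁ = -52.420°, φ₂ = -42.240° and longitude difference Δλ = 27.050°:
Haversine: a = sin²(Δφ/2) + cos φ₁ cos φ₂ sin²(Δλ/2) = 0.0079 + (0.6099)(0.7403)(0.0547) = 0.03257.
Central angle c = 2·arcsin(√a) = 0.36291 rad.
So the angular separation is 0.3629 rad.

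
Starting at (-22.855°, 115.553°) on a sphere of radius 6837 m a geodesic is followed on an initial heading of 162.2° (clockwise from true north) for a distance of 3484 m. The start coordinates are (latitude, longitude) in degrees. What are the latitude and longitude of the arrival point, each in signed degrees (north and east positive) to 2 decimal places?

Angular distance δ = d/R = 3484/6837 = 0.50958 rad; initial bearing θ = 2.8309 rad.
sin φ₂ = sin φ₁ cos δ + cos φ₁ sin δ cos θ = (-0.3884)(0.8729) + (0.9215)(0.4878)(-0.9521) = -0.7670, so φ₂ = -50.09°.
Δλ = atan2(sin θ sin δ cos φ₁, cos δ − sin φ₁ sin φ₂) = atan2(0.1374, 0.5750) = 13.440°.
λ₂ = 115.553° + 13.440° = 128.99°.

-50.09°, 128.99°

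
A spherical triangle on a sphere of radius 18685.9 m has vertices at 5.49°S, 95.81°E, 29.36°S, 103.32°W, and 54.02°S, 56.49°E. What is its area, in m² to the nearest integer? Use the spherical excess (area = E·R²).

395920236 m²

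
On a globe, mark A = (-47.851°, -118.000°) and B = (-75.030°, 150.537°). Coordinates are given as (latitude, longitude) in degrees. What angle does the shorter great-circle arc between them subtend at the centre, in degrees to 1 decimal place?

In radians: φ₁ = -0.8352, φ₂ = -1.3095, Δλ = -91.463° = -1.5963 rad.
cos c = sin φ₁ sin φ₂ + cos φ₁ cos φ₂ cos Δλ = (-0.7414)(-0.9661) + (0.6711)(0.2583)(-0.0255) = 0.71181,
so c = arccos(0.71181) = 0.77872 rad.
So the angular separation is 44.6°.

44.6°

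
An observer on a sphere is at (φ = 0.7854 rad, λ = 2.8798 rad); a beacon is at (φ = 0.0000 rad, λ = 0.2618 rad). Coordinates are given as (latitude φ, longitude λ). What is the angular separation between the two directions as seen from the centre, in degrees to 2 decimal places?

With latitudes φ₁ = 45.000°, φ₂ = 0.000° and longitude difference Δλ = -150.000°:
cos c = sin φ₁ sin φ₂ + cos φ₁ cos φ₂ cos Δλ = (0.7071)(0.0000) + (0.7071)(1.0000)(-0.8660) = -0.61237,
so c = arccos(-0.61237) = 2.22986 rad.
So the angular separation is 127.76°.

127.76°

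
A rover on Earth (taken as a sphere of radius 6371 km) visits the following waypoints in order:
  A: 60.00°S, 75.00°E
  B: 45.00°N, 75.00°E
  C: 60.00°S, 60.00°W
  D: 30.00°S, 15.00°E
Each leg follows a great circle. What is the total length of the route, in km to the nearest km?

34643 km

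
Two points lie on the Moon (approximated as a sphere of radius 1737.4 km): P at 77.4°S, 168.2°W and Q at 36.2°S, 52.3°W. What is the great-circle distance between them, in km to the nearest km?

1820 km

In radians: φ₁ = -1.3509, φ₂ = -0.6318, Δλ = 115.900° = 2.0228 rad.
cos c = sin φ₁ sin φ₂ + cos φ₁ cos φ₂ cos Δλ = (-0.9759)(-0.5906) + (0.2181)(0.8070)(-0.4368) = 0.49949,
so c = arccos(0.49949) = 1.04779 rad.
Distance = R·c = 1737.4 × 1.0478 ≈ 1820 km.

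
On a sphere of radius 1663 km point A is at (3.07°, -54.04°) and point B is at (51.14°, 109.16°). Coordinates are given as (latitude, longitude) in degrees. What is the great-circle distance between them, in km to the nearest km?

3597 km

With latitudes φ₁ = 3.070°, φ₂ = 51.140° and longitude difference Δλ = 163.200°:
Haversine: a = sin²(Δφ/2) + cos φ₁ cos φ₂ sin²(Δλ/2) = 0.1659 + (0.9986)(0.6274)(0.9787) = 0.77904.
Central angle c = 2·arcsin(√a) = 2.16286 rad.
Distance = R·c = 1663 × 2.1629 ≈ 3597 km.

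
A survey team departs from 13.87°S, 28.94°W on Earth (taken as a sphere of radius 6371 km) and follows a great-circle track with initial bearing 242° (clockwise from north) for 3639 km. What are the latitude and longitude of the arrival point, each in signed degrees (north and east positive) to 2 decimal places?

-26.62°, -61.21°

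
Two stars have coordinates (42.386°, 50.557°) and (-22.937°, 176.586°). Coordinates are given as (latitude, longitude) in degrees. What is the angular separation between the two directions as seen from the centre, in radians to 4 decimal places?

In radians: φ₁ = 0.7398, φ₂ = -0.4003, Δλ = 126.029° = 2.1996 rad.
cos c = sin φ₁ sin φ₂ + cos φ₁ cos φ₂ cos Δλ = (0.6741)(-0.3897) + (0.7386)(0.9209)(-0.5882) = -0.66282,
so c = arccos(-0.66282) = 2.29537 rad.
So the angular separation is 2.2954 rad.

2.2954 rad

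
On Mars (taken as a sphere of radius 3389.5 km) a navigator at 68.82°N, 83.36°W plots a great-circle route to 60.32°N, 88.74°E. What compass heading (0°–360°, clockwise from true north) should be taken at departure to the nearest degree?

With φ₁ = 1.2011, φ₂ = 1.0528, Δλ = 3.0037 rad, the forward-azimuth formula gives
θ = atan2( sin Δλ cos φ₂ , cos φ₁ sin φ₂ − sin φ₁ cos φ₂ cos Δλ ) = atan2(0.0681, 0.7712) = 5.04°.
So the initial bearing is 5°.

5°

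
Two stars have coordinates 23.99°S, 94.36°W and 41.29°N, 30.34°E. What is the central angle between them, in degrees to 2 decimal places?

131.23°

Let φ₁ = -0.4187 rad, φ₂ = 0.7206 rad, and Δλ = 2.1764 rad.
cos c = sin φ₁ sin φ₂ + cos φ₁ cos φ₂ cos Δλ = (-0.4066)(0.6599) + (0.9136)(0.7514)(-0.5693) = -0.65908,
so c = arccos(-0.65908) = 2.29040 rad.
So the angular separation is 131.23°.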